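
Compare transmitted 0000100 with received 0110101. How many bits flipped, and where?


XOR: 0110001

3 error(s) at position(s): 1, 2, 6


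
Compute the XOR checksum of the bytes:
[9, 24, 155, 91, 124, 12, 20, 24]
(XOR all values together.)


XOR chain: 9 ^ 24 ^ 155 ^ 91 ^ 124 ^ 12 ^ 20 ^ 24 = 173

173


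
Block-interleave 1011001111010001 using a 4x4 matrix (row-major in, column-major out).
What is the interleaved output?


Matrix:
  1011
  0011
  1101
  0001
Read columns: 1010001011001111

1010001011001111


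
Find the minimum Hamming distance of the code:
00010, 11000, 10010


Comparing all pairs, minimum distance: 1
Can detect 0 errors, correct 0 errors

1


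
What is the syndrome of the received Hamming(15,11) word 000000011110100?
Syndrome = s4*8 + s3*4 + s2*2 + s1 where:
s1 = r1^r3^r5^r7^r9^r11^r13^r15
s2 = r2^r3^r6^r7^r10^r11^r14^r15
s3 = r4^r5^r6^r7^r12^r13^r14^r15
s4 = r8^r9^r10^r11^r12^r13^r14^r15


s1=1, s2=0, s3=1, s4=1

Syndrome = 13 (error at position 13)


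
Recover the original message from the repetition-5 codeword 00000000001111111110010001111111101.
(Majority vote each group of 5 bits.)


Groups: 00000, 00000, 11111, 11110, 01000, 11111, 11101
Majority votes: 0011011

0011011


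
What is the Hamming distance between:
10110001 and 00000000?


XOR: 10110001
Count of 1s: 4

4


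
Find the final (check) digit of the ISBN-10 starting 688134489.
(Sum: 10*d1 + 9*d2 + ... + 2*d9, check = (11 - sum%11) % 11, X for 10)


Weighted sum: 299
299 mod 11 = 2

Check digit: 9


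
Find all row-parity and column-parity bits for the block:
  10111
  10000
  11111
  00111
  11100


Row parities: 01111
Column parities: 00011

Row P: 01111, Col P: 00011, Corner: 0


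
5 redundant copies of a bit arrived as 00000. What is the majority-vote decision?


Ones: 0 out of 5
Threshold: 3

0 (0/5 voted 1)


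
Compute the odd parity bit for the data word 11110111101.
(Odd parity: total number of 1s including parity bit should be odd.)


Number of 1s in data: 9
Parity bit: 0

0


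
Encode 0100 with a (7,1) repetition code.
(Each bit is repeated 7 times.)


Each bit -> 7 copies

0000000111111100000000000000


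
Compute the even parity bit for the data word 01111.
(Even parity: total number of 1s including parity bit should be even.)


Number of 1s in data: 4
Parity bit: 0

0


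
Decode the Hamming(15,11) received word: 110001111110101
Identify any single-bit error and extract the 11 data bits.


Syndrome = 0: no error detected

Data: 00111110101 (no errors)


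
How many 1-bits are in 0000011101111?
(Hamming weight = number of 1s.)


Counting 1s in 0000011101111

7


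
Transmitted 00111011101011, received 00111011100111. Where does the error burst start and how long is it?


XOR: 00000000001100

Burst at position 10, length 2


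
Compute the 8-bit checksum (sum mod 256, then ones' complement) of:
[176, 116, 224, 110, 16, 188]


Sum = 830 mod 256 = 62
Complement = 193

193


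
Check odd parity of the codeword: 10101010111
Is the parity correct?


Number of 1s: 7

Yes, parity is correct (7 ones)


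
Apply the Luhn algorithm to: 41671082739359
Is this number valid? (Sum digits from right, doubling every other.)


Luhn sum = 60
60 mod 10 = 0

Valid (Luhn sum mod 10 = 0)


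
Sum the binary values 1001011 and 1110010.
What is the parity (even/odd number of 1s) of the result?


1001011 = 75
1110010 = 114
Sum = 189 = 10111101
1s count = 6

even parity (6 ones in 10111101)


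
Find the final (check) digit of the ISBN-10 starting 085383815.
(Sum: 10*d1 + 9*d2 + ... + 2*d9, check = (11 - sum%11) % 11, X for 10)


Weighted sum: 241
241 mod 11 = 10

Check digit: 1


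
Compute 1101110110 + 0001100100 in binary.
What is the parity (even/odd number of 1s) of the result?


1101110110 = 886
0001100100 = 100
Sum = 986 = 1111011010
1s count = 7

odd parity (7 ones in 1111011010)


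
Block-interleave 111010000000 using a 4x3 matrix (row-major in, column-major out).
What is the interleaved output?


Matrix:
  111
  010
  000
  000
Read columns: 100011001000

100011001000


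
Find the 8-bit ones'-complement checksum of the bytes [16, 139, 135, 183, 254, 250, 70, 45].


Sum = 1092 mod 256 = 68
Complement = 187

187


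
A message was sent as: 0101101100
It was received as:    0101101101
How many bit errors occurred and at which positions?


XOR: 0000000001

1 error(s) at position(s): 9


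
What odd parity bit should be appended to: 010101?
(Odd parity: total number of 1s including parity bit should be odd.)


Number of 1s in data: 3
Parity bit: 0

0


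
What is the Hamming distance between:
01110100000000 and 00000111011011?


XOR: 01110011011011
Count of 1s: 9

9


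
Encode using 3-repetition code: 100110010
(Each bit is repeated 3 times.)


Each bit -> 3 copies

111000000111111000000111000


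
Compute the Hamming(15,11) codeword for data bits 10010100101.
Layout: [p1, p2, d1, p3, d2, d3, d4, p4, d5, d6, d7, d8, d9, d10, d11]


Parity bits: p1=0, p2=0, p3=1, p4=1

001100110100101


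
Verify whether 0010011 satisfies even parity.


Number of 1s: 3

No, parity error (3 ones)


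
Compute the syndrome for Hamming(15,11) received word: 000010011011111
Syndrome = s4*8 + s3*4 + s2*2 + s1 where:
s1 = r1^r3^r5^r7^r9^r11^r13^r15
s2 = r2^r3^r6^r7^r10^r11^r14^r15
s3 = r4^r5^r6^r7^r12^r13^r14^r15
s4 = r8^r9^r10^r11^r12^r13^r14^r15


s1=1, s2=1, s3=1, s4=1

Syndrome = 15 (error at position 15)


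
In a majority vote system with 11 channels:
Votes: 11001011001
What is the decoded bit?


Ones: 6 out of 11
Threshold: 6

1 (6/11 voted 1)


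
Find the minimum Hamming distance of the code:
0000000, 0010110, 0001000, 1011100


Comparing all pairs, minimum distance: 1
Can detect 0 errors, correct 0 errors

1


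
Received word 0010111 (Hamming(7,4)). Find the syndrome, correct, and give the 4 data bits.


Syndrome = 7: error at position 7

Data: 1110 (corrected bit 7)


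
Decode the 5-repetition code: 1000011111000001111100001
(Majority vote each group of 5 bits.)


Groups: 10000, 11111, 00000, 11111, 00001
Majority votes: 01010

01010


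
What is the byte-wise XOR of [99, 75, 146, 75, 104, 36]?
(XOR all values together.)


XOR chain: 99 ^ 75 ^ 146 ^ 75 ^ 104 ^ 36 = 189

189


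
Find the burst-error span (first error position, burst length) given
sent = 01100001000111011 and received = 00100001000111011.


XOR: 01000000000000000

Burst at position 1, length 1


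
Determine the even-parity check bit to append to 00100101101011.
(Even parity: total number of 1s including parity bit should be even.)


Number of 1s in data: 7
Parity bit: 1

1


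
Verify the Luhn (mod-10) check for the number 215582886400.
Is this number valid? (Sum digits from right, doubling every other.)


Luhn sum = 42
42 mod 10 = 2

Invalid (Luhn sum mod 10 = 2)


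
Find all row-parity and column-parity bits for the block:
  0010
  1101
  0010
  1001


Row parities: 1110
Column parities: 0100

Row P: 1110, Col P: 0100, Corner: 1


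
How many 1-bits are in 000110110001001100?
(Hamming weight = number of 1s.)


Counting 1s in 000110110001001100

7


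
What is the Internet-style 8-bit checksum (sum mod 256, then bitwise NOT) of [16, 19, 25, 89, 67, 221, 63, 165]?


Sum = 665 mod 256 = 153
Complement = 102

102


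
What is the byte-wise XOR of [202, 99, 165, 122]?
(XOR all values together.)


XOR chain: 202 ^ 99 ^ 165 ^ 122 = 118

118


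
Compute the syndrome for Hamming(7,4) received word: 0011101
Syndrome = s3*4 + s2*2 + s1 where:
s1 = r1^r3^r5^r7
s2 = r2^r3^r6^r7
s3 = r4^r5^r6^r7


s1=1, s2=0, s3=1

Syndrome = 5 (error at position 5)


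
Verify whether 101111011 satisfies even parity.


Number of 1s: 7

No, parity error (7 ones)


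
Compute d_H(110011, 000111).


XOR: 110100
Count of 1s: 3

3


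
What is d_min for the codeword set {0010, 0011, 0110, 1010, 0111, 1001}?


Comparing all pairs, minimum distance: 1
Can detect 0 errors, correct 0 errors

1


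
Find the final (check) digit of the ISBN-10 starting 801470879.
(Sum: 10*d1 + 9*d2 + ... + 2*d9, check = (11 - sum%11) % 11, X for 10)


Weighted sum: 229
229 mod 11 = 9

Check digit: 2


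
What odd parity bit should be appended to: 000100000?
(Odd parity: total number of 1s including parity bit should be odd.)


Number of 1s in data: 1
Parity bit: 0

0


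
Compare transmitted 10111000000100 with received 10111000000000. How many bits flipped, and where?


XOR: 00000000000100

1 error(s) at position(s): 11


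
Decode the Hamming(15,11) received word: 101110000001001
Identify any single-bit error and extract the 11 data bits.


Syndrome = 0: no error detected

Data: 11000001001 (no errors)


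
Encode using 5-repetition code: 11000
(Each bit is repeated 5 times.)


Each bit -> 5 copies

1111111111000000000000000


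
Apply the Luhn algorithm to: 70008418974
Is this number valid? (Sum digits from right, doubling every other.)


Luhn sum = 49
49 mod 10 = 9

Invalid (Luhn sum mod 10 = 9)


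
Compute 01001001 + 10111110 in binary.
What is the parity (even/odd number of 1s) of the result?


01001001 = 73
10111110 = 190
Sum = 263 = 100000111
1s count = 4

even parity (4 ones in 100000111)


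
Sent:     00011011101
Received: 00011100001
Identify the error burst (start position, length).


XOR: 00000111100

Burst at position 5, length 4


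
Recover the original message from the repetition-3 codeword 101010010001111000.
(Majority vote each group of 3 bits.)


Groups: 101, 010, 010, 001, 111, 000
Majority votes: 100010

100010


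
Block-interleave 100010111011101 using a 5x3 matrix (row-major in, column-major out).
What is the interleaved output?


Matrix:
  100
  010
  111
  011
  101
Read columns: 101010111000111

101010111000111


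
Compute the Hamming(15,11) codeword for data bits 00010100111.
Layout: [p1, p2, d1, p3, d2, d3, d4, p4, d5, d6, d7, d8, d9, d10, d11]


Parity bits: p1=1, p2=0, p3=0, p4=0

100000100100111


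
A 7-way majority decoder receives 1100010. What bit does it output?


Ones: 3 out of 7
Threshold: 4

0 (3/7 voted 1)


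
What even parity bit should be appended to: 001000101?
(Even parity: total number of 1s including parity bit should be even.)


Number of 1s in data: 3
Parity bit: 1

1


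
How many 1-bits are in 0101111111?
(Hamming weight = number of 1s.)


Counting 1s in 0101111111

8


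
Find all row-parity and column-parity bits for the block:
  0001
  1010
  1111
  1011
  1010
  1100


Row parities: 100100
Column parities: 1001

Row P: 100100, Col P: 1001, Corner: 0


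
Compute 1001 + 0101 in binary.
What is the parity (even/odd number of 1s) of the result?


1001 = 9
0101 = 5
Sum = 14 = 1110
1s count = 3

odd parity (3 ones in 1110)


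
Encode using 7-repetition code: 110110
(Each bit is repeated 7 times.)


Each bit -> 7 copies

111111111111110000000111111111111110000000


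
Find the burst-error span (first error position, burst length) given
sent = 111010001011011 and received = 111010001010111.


XOR: 000000000001100

Burst at position 11, length 2


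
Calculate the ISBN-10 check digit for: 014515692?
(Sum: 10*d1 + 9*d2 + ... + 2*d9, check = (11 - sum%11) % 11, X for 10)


Weighted sum: 162
162 mod 11 = 8

Check digit: 3


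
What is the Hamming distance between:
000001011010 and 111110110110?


XOR: 111111101100
Count of 1s: 9

9


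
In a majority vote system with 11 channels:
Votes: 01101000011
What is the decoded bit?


Ones: 5 out of 11
Threshold: 6

0 (5/11 voted 1)


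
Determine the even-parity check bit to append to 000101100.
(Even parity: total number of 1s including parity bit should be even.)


Number of 1s in data: 3
Parity bit: 1

1


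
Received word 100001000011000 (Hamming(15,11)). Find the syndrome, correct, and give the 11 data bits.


Syndrome = 0: no error detected

Data: 00100011000 (no errors)


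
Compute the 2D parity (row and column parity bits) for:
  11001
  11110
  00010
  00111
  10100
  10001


Row parities: 101100
Column parities: 00111

Row P: 101100, Col P: 00111, Corner: 1


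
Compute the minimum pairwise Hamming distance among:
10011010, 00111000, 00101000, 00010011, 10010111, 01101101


Comparing all pairs, minimum distance: 1
Can detect 0 errors, correct 0 errors

1


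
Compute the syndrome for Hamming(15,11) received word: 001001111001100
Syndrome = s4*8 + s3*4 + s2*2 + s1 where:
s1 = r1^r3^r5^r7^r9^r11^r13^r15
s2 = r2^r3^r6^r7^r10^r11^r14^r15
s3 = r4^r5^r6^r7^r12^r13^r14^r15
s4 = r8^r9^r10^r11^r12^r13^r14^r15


s1=0, s2=1, s3=0, s4=0

Syndrome = 2 (error at position 2)


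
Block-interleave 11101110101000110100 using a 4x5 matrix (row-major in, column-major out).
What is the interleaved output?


Matrix:
  11101
  11010
  10001
  10100
Read columns: 11111100100101001010

11111100100101001010


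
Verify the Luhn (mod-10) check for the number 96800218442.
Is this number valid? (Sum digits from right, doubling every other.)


Luhn sum = 46
46 mod 10 = 6

Invalid (Luhn sum mod 10 = 6)


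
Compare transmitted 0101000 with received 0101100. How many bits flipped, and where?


XOR: 0000100

1 error(s) at position(s): 4


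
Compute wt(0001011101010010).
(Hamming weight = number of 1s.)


Counting 1s in 0001011101010010

7


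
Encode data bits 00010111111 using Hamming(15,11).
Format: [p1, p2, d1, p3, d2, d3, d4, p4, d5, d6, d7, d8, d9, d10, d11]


Parity bits: p1=0, p2=1, p3=1, p4=0

010100100111111


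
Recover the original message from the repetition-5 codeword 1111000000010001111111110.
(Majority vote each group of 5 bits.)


Groups: 11110, 00000, 01000, 11111, 11110
Majority votes: 10011

10011


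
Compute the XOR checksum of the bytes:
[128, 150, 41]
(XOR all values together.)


XOR chain: 128 ^ 150 ^ 41 = 63

63


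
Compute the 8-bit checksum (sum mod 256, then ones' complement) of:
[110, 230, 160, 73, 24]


Sum = 597 mod 256 = 85
Complement = 170

170


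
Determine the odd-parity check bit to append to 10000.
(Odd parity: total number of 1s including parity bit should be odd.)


Number of 1s in data: 1
Parity bit: 0

0


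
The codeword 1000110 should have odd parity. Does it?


Number of 1s: 3

Yes, parity is correct (3 ones)


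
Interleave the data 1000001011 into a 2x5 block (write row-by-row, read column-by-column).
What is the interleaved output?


Matrix:
  10000
  01011
Read columns: 1001000101

1001000101


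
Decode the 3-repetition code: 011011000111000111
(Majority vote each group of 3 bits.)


Groups: 011, 011, 000, 111, 000, 111
Majority votes: 110101

110101


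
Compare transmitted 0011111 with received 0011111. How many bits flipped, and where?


XOR: 0000000

0 errors (received matches sent)


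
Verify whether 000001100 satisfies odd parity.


Number of 1s: 2

No, parity error (2 ones)


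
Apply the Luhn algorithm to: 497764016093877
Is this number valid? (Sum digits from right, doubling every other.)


Luhn sum = 82
82 mod 10 = 2

Invalid (Luhn sum mod 10 = 2)


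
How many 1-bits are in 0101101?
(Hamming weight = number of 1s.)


Counting 1s in 0101101

4


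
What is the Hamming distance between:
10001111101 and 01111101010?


XOR: 11110010111
Count of 1s: 8

8


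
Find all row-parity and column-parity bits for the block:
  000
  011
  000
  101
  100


Row parities: 00001
Column parities: 010

Row P: 00001, Col P: 010, Corner: 1


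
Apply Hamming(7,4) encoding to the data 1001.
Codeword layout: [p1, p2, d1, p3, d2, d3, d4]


Parity bits: p1=0, p2=0, p3=1

0011001


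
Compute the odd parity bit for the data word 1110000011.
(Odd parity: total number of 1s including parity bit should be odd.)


Number of 1s in data: 5
Parity bit: 0

0


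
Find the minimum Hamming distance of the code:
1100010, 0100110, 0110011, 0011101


Comparing all pairs, minimum distance: 2
Can detect 1 errors, correct 0 errors

2


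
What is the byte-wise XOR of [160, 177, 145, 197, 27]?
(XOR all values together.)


XOR chain: 160 ^ 177 ^ 145 ^ 197 ^ 27 = 94

94


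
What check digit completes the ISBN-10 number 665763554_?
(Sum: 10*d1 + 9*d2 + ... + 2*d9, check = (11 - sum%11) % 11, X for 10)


Weighted sum: 297
297 mod 11 = 0

Check digit: 0


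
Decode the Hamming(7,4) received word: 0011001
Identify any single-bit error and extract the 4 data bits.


Syndrome = 0: no error detected

Data: 1001 (no errors)


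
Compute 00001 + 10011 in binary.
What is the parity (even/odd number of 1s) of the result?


00001 = 1
10011 = 19
Sum = 20 = 10100
1s count = 2

even parity (2 ones in 10100)


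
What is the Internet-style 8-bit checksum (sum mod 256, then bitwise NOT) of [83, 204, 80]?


Sum = 367 mod 256 = 111
Complement = 144

144


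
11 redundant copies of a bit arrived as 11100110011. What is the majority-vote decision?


Ones: 7 out of 11
Threshold: 6

1 (7/11 voted 1)


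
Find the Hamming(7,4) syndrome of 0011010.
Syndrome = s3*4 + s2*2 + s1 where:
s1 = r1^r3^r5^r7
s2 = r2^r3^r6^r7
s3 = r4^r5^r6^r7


s1=1, s2=0, s3=0

Syndrome = 1 (error at position 1)


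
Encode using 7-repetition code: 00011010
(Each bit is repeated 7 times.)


Each bit -> 7 copies

00000000000000000000011111111111111000000011111110000000


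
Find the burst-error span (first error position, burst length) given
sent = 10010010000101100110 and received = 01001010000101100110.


XOR: 11011000000000000000

Burst at position 0, length 5


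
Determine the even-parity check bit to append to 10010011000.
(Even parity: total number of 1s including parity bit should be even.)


Number of 1s in data: 4
Parity bit: 0

0


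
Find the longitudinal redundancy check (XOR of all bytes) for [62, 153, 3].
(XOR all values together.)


XOR chain: 62 ^ 153 ^ 3 = 164

164


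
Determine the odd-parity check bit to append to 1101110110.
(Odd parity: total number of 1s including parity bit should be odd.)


Number of 1s in data: 7
Parity bit: 0

0


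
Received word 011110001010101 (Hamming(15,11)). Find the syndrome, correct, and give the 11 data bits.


Syndrome = 0: no error detected

Data: 11001010101 (no errors)


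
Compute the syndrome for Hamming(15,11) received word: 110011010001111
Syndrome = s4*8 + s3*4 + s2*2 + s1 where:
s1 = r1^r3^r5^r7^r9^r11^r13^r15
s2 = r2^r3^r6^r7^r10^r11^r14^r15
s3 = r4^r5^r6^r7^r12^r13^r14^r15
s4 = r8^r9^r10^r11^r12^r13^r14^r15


s1=0, s2=0, s3=0, s4=1

Syndrome = 8 (error at position 8)


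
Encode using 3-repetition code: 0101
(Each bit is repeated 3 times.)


Each bit -> 3 copies

000111000111


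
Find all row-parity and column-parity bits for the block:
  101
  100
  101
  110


Row parities: 0100
Column parities: 010

Row P: 0100, Col P: 010, Corner: 1


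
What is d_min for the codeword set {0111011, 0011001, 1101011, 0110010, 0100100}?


Comparing all pairs, minimum distance: 2
Can detect 1 errors, correct 0 errors

2


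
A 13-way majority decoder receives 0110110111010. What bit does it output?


Ones: 8 out of 13
Threshold: 7

1 (8/13 voted 1)


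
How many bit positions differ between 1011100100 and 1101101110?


XOR: 0110001010
Count of 1s: 4

4


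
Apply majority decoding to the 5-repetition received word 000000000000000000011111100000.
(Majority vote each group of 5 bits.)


Groups: 00000, 00000, 00000, 00001, 11111, 00000
Majority votes: 000010

000010


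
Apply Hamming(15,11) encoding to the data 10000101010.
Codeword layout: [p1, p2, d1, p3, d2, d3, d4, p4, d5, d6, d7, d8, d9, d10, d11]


Parity bits: p1=1, p2=1, p3=0, p4=1

111000010101010


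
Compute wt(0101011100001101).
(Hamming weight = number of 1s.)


Counting 1s in 0101011100001101

8


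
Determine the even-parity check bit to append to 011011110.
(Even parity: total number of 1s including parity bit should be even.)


Number of 1s in data: 6
Parity bit: 0

0


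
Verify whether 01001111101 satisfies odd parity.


Number of 1s: 7

Yes, parity is correct (7 ones)


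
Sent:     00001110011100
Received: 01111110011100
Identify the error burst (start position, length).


XOR: 01110000000000

Burst at position 1, length 3


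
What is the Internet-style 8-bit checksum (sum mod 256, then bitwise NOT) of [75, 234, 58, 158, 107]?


Sum = 632 mod 256 = 120
Complement = 135

135


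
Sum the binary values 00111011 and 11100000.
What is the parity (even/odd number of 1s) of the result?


00111011 = 59
11100000 = 224
Sum = 283 = 100011011
1s count = 5

odd parity (5 ones in 100011011)


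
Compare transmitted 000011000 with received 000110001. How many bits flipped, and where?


XOR: 000101001

3 error(s) at position(s): 3, 5, 8


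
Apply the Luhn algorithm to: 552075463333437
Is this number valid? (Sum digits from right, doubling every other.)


Luhn sum = 58
58 mod 10 = 8

Invalid (Luhn sum mod 10 = 8)


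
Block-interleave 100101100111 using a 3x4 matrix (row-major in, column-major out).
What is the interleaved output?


Matrix:
  1001
  0110
  0111
Read columns: 100011011101

100011011101


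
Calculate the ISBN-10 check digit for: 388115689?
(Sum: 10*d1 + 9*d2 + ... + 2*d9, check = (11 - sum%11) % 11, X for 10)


Weighted sum: 270
270 mod 11 = 6

Check digit: 5


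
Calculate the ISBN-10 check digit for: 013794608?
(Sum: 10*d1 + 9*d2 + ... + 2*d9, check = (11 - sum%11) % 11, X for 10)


Weighted sum: 196
196 mod 11 = 9

Check digit: 2


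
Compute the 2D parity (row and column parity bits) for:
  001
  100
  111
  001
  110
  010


Row parities: 111101
Column parities: 111

Row P: 111101, Col P: 111, Corner: 1


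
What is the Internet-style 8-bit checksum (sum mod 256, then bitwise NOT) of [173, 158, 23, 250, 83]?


Sum = 687 mod 256 = 175
Complement = 80

80


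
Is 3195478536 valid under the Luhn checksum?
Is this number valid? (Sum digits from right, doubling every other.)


Luhn sum = 60
60 mod 10 = 0

Valid (Luhn sum mod 10 = 0)


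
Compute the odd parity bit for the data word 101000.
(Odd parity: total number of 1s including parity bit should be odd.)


Number of 1s in data: 2
Parity bit: 1

1


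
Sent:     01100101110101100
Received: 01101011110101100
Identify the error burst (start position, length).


XOR: 00001110000000000

Burst at position 4, length 3


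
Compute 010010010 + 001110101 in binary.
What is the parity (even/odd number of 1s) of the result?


010010010 = 146
001110101 = 117
Sum = 263 = 100000111
1s count = 4

even parity (4 ones in 100000111)


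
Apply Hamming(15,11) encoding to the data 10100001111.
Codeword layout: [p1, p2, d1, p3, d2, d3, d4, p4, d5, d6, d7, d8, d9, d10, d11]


Parity bits: p1=1, p2=0, p3=1, p4=0

101101000001111


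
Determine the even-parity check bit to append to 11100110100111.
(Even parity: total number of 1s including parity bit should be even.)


Number of 1s in data: 9
Parity bit: 1

1


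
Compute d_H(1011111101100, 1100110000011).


XOR: 0111001101111
Count of 1s: 9

9


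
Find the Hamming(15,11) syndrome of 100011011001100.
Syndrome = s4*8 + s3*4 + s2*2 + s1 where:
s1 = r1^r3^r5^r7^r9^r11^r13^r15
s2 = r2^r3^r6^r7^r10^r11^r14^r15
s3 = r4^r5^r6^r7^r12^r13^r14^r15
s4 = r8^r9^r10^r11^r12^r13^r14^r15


s1=0, s2=1, s3=0, s4=0

Syndrome = 2 (error at position 2)


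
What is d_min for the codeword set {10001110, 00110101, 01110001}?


Comparing all pairs, minimum distance: 2
Can detect 1 errors, correct 0 errors

2


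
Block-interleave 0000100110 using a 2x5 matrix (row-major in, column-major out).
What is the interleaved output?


Matrix:
  00001
  00110
Read columns: 0000010110

0000010110


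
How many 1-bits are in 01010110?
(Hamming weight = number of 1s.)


Counting 1s in 01010110

4


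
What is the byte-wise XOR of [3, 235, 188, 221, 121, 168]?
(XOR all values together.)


XOR chain: 3 ^ 235 ^ 188 ^ 221 ^ 121 ^ 168 = 88

88


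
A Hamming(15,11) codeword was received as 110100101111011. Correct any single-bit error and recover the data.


Syndrome = 5: error at position 5

Data: 01011111011 (corrected bit 5)


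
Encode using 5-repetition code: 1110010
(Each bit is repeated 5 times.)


Each bit -> 5 copies

11111111111111100000000001111100000


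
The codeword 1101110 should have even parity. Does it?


Number of 1s: 5

No, parity error (5 ones)


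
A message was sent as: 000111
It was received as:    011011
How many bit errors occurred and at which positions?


XOR: 011100

3 error(s) at position(s): 1, 2, 3


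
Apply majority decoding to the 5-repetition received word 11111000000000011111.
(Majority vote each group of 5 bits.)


Groups: 11111, 00000, 00000, 11111
Majority votes: 1001

1001


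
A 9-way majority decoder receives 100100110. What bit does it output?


Ones: 4 out of 9
Threshold: 5

0 (4/9 voted 1)


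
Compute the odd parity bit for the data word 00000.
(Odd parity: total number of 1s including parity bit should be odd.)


Number of 1s in data: 0
Parity bit: 1

1


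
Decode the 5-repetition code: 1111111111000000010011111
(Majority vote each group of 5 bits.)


Groups: 11111, 11111, 00000, 00100, 11111
Majority votes: 11001

11001


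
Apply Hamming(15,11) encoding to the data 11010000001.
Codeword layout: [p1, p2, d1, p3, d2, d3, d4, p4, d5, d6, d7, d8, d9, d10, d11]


Parity bits: p1=0, p2=1, p3=1, p4=1

011110110000001


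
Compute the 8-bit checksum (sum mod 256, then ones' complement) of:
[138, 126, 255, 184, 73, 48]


Sum = 824 mod 256 = 56
Complement = 199

199


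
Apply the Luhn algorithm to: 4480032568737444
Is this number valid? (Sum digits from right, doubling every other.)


Luhn sum = 71
71 mod 10 = 1

Invalid (Luhn sum mod 10 = 1)


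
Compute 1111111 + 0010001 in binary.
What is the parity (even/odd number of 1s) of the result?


1111111 = 127
0010001 = 17
Sum = 144 = 10010000
1s count = 2

even parity (2 ones in 10010000)


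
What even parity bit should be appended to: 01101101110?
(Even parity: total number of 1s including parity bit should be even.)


Number of 1s in data: 7
Parity bit: 1

1


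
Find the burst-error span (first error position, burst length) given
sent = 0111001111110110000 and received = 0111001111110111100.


XOR: 0000000000000001100

Burst at position 15, length 2


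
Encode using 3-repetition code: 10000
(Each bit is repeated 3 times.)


Each bit -> 3 copies

111000000000000


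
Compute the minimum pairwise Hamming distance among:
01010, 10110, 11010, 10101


Comparing all pairs, minimum distance: 1
Can detect 0 errors, correct 0 errors

1


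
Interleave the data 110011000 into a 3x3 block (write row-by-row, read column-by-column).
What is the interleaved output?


Matrix:
  110
  011
  000
Read columns: 100110010

100110010


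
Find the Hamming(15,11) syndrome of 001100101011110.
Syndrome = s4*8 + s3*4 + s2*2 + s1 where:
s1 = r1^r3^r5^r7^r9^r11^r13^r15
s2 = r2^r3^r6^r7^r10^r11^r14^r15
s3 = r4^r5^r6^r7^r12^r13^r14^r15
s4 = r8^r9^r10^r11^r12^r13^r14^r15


s1=1, s2=0, s3=1, s4=1

Syndrome = 13 (error at position 13)


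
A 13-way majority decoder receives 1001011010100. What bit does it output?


Ones: 6 out of 13
Threshold: 7

0 (6/13 voted 1)


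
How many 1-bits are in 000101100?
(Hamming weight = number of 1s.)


Counting 1s in 000101100

3


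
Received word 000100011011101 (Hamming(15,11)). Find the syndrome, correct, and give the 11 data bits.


Syndrome = 0: no error detected

Data: 00001011101 (no errors)


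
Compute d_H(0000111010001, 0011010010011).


XOR: 0011101000010
Count of 1s: 5

5


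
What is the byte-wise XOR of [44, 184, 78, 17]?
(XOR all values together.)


XOR chain: 44 ^ 184 ^ 78 ^ 17 = 203

203


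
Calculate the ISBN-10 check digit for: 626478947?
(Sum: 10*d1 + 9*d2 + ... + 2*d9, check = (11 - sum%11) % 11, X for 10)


Weighted sum: 298
298 mod 11 = 1

Check digit: X


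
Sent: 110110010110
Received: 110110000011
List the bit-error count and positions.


XOR: 000000010101

3 error(s) at position(s): 7, 9, 11


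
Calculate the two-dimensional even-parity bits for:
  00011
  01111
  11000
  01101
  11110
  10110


Row parities: 000101
Column parities: 10001

Row P: 000101, Col P: 10001, Corner: 0


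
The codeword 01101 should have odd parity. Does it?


Number of 1s: 3

Yes, parity is correct (3 ones)


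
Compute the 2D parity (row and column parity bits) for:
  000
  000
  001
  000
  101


Row parities: 00100
Column parities: 100

Row P: 00100, Col P: 100, Corner: 1


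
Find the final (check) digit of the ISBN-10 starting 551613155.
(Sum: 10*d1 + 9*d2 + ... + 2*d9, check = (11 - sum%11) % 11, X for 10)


Weighted sum: 195
195 mod 11 = 8

Check digit: 3


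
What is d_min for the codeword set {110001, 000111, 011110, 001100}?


Comparing all pairs, minimum distance: 2
Can detect 1 errors, correct 0 errors

2


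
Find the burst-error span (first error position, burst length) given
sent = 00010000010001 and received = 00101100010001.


XOR: 00111100000000

Burst at position 2, length 4


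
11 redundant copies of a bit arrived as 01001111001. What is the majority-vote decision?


Ones: 6 out of 11
Threshold: 6

1 (6/11 voted 1)


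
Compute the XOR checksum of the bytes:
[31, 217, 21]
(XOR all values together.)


XOR chain: 31 ^ 217 ^ 21 = 211

211


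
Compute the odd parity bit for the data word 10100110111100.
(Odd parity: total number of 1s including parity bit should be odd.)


Number of 1s in data: 8
Parity bit: 1

1


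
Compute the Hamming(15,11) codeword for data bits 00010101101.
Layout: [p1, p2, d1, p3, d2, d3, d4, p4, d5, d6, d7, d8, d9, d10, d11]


Parity bits: p1=1, p2=1, p3=0, p4=0

110000100101101


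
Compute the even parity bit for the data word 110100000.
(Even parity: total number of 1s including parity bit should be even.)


Number of 1s in data: 3
Parity bit: 1

1


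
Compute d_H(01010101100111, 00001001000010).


XOR: 01011100100101
Count of 1s: 7

7


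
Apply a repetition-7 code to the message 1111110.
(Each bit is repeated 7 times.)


Each bit -> 7 copies

1111111111111111111111111111111111111111110000000


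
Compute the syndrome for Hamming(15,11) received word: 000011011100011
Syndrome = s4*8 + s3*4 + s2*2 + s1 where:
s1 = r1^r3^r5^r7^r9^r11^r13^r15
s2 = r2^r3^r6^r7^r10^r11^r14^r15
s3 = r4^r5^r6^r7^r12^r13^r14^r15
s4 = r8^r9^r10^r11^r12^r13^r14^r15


s1=1, s2=0, s3=0, s4=1

Syndrome = 9 (error at position 9)


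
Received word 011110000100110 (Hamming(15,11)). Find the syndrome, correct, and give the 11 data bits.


Syndrome = 9: error at position 9

Data: 11001100110 (corrected bit 9)


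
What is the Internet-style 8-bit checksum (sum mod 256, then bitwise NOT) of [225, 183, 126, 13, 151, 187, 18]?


Sum = 903 mod 256 = 135
Complement = 120

120


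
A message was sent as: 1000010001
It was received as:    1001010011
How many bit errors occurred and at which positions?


XOR: 0001000010

2 error(s) at position(s): 3, 8


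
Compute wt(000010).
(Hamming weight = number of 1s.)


Counting 1s in 000010

1


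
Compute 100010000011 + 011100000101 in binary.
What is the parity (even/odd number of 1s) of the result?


100010000011 = 2179
011100000101 = 1797
Sum = 3976 = 111110001000
1s count = 6

even parity (6 ones in 111110001000)


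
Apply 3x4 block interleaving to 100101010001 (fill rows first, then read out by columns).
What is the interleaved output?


Matrix:
  1001
  0101
  0001
Read columns: 100010000111

100010000111


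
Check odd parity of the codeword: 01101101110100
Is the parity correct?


Number of 1s: 8

No, parity error (8 ones)


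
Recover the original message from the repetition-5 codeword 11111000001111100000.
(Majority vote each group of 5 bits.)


Groups: 11111, 00000, 11111, 00000
Majority votes: 1010

1010


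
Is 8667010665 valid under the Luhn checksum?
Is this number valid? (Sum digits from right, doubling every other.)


Luhn sum = 38
38 mod 10 = 8

Invalid (Luhn sum mod 10 = 8)


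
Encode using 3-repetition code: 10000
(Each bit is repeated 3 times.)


Each bit -> 3 copies

111000000000000


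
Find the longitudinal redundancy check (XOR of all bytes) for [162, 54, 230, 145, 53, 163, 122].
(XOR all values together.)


XOR chain: 162 ^ 54 ^ 230 ^ 145 ^ 53 ^ 163 ^ 122 = 15

15


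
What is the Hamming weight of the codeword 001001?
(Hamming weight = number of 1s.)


Counting 1s in 001001

2


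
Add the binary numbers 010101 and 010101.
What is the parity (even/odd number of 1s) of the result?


010101 = 21
010101 = 21
Sum = 42 = 101010
1s count = 3

odd parity (3 ones in 101010)


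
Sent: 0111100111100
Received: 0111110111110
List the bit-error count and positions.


XOR: 0000010000010

2 error(s) at position(s): 5, 11


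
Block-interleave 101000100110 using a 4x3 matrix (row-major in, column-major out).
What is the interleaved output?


Matrix:
  101
  000
  100
  110
Read columns: 101100011000

101100011000


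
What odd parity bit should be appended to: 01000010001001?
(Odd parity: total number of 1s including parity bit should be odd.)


Number of 1s in data: 4
Parity bit: 1

1


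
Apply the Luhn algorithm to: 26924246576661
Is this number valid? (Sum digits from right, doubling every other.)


Luhn sum = 66
66 mod 10 = 6

Invalid (Luhn sum mod 10 = 6)


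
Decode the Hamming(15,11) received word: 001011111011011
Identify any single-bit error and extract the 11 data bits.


Syndrome = 0: no error detected

Data: 11111011011 (no errors)


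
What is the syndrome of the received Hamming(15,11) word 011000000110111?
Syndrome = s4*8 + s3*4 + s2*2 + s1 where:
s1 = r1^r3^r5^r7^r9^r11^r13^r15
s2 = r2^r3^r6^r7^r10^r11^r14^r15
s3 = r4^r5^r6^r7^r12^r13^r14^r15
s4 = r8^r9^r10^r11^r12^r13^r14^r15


s1=0, s2=0, s3=1, s4=1

Syndrome = 12 (error at position 12)


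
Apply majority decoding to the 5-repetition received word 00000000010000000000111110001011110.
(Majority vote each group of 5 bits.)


Groups: 00000, 00001, 00000, 00000, 11111, 00010, 11110
Majority votes: 0000101

0000101


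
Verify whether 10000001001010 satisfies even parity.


Number of 1s: 4

Yes, parity is correct (4 ones)


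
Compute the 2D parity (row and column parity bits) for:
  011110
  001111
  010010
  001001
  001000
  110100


Row parities: 000011
Column parities: 110110

Row P: 000011, Col P: 110110, Corner: 0


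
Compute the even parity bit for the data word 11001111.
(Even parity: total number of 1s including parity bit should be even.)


Number of 1s in data: 6
Parity bit: 0

0


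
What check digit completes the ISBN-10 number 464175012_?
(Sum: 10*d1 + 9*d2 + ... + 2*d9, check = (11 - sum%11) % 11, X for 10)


Weighted sum: 207
207 mod 11 = 9

Check digit: 2


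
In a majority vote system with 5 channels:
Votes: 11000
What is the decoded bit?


Ones: 2 out of 5
Threshold: 3

0 (2/5 voted 1)


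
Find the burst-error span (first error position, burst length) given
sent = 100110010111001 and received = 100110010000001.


XOR: 000000000111000

Burst at position 9, length 3


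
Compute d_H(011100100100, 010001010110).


XOR: 001101110010
Count of 1s: 6

6


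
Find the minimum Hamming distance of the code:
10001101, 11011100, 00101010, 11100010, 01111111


Comparing all pairs, minimum distance: 3
Can detect 2 errors, correct 1 errors

3


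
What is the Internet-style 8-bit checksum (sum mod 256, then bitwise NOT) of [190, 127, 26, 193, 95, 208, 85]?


Sum = 924 mod 256 = 156
Complement = 99

99


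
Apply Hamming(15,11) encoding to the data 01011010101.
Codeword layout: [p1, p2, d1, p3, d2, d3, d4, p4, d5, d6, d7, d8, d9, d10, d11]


Parity bits: p1=0, p2=1, p3=0, p4=0

010010101010101


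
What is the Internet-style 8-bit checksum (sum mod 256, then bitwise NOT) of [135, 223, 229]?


Sum = 587 mod 256 = 75
Complement = 180

180


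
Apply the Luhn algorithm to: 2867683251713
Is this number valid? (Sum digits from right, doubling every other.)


Luhn sum = 59
59 mod 10 = 9

Invalid (Luhn sum mod 10 = 9)


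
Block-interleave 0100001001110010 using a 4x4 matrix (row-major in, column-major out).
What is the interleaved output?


Matrix:
  0100
  0010
  0111
  0010
Read columns: 0000101001110010

0000101001110010


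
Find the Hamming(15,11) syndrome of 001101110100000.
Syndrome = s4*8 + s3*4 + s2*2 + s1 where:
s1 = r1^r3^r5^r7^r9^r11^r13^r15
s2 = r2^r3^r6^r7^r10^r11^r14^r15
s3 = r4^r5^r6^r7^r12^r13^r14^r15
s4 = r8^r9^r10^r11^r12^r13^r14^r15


s1=0, s2=0, s3=1, s4=0

Syndrome = 4 (error at position 4)


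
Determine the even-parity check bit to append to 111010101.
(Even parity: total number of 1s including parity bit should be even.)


Number of 1s in data: 6
Parity bit: 0

0


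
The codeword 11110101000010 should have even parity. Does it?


Number of 1s: 7

No, parity error (7 ones)


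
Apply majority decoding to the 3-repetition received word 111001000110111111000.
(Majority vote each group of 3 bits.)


Groups: 111, 001, 000, 110, 111, 111, 000
Majority votes: 1001110

1001110


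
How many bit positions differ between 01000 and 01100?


XOR: 00100
Count of 1s: 1

1


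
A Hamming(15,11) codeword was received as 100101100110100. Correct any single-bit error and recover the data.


Syndrome = 8: error at position 8

Data: 00110110100 (corrected bit 8)


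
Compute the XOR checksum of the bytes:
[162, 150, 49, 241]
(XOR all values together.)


XOR chain: 162 ^ 150 ^ 49 ^ 241 = 244

244


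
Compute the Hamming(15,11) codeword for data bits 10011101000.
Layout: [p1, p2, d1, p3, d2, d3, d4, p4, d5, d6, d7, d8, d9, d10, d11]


Parity bits: p1=1, p2=1, p3=0, p4=1

111000111101000


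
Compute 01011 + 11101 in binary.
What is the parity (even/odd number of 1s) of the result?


01011 = 11
11101 = 29
Sum = 40 = 101000
1s count = 2

even parity (2 ones in 101000)


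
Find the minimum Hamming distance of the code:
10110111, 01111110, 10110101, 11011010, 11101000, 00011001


Comparing all pairs, minimum distance: 1
Can detect 0 errors, correct 0 errors

1


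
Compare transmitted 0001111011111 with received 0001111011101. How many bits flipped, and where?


XOR: 0000000000010

1 error(s) at position(s): 11


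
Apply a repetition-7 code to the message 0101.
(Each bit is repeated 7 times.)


Each bit -> 7 copies

0000000111111100000001111111


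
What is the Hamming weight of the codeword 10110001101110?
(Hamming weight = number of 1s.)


Counting 1s in 10110001101110

8


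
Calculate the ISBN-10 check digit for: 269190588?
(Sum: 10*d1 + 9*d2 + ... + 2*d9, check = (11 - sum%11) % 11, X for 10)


Weighted sum: 267
267 mod 11 = 3

Check digit: 8


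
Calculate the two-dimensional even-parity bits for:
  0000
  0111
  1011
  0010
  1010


Row parities: 01110
Column parities: 0100

Row P: 01110, Col P: 0100, Corner: 1
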